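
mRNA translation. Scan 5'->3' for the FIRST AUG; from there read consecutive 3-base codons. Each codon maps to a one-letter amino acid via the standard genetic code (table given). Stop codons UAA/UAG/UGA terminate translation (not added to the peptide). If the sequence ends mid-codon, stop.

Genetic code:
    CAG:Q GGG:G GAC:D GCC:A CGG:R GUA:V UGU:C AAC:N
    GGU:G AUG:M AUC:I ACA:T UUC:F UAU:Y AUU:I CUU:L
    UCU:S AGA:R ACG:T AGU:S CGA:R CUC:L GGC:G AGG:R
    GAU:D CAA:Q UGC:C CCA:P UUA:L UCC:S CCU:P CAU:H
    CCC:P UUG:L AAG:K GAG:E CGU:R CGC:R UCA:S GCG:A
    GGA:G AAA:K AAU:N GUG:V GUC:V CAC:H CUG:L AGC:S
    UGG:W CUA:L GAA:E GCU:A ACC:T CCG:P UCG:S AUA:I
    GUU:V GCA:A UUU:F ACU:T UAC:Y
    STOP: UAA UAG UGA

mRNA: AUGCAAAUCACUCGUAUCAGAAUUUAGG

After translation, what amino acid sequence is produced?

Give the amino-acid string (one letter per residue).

Answer: MQITRIRI

Derivation:
start AUG at pos 0
pos 0: AUG -> M; peptide=M
pos 3: CAA -> Q; peptide=MQ
pos 6: AUC -> I; peptide=MQI
pos 9: ACU -> T; peptide=MQIT
pos 12: CGU -> R; peptide=MQITR
pos 15: AUC -> I; peptide=MQITRI
pos 18: AGA -> R; peptide=MQITRIR
pos 21: AUU -> I; peptide=MQITRIRI
pos 24: UAG -> STOP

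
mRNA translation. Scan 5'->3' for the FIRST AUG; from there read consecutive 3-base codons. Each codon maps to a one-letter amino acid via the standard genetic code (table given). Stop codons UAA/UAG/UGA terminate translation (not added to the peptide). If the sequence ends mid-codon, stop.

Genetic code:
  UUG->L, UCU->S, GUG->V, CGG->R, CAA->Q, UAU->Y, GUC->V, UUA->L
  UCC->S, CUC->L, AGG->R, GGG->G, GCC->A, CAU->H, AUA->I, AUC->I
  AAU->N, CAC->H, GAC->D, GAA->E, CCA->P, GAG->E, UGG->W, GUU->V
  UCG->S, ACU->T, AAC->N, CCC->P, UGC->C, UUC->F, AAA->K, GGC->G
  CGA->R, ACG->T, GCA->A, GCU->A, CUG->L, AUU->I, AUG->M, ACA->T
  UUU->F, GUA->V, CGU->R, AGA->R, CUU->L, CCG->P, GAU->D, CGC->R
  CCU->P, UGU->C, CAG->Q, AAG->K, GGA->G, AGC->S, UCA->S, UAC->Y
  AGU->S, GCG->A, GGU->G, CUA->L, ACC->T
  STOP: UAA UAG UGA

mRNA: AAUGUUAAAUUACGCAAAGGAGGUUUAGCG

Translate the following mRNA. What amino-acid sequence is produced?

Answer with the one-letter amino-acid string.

start AUG at pos 1
pos 1: AUG -> M; peptide=M
pos 4: UUA -> L; peptide=ML
pos 7: AAU -> N; peptide=MLN
pos 10: UAC -> Y; peptide=MLNY
pos 13: GCA -> A; peptide=MLNYA
pos 16: AAG -> K; peptide=MLNYAK
pos 19: GAG -> E; peptide=MLNYAKE
pos 22: GUU -> V; peptide=MLNYAKEV
pos 25: UAG -> STOP

Answer: MLNYAKEV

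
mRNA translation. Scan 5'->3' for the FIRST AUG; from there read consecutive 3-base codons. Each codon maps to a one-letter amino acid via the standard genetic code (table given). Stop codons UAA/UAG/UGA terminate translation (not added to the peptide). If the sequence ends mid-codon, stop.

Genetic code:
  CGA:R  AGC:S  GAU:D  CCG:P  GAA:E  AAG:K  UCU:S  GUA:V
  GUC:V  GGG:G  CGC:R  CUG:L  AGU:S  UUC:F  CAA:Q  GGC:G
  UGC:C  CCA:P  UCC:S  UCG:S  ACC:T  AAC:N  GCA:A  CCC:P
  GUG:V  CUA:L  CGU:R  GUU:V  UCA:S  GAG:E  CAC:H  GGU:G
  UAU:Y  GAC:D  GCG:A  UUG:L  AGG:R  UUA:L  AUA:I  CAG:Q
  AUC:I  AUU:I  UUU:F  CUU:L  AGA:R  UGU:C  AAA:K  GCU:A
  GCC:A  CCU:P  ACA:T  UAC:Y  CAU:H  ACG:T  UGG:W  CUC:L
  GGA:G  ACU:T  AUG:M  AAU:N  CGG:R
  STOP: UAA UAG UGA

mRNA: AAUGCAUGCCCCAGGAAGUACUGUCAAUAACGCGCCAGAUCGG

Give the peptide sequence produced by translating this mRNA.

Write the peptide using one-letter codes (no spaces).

start AUG at pos 1
pos 1: AUG -> M; peptide=M
pos 4: CAU -> H; peptide=MH
pos 7: GCC -> A; peptide=MHA
pos 10: CCA -> P; peptide=MHAP
pos 13: GGA -> G; peptide=MHAPG
pos 16: AGU -> S; peptide=MHAPGS
pos 19: ACU -> T; peptide=MHAPGST
pos 22: GUC -> V; peptide=MHAPGSTV
pos 25: AAU -> N; peptide=MHAPGSTVN
pos 28: AAC -> N; peptide=MHAPGSTVNN
pos 31: GCG -> A; peptide=MHAPGSTVNNA
pos 34: CCA -> P; peptide=MHAPGSTVNNAP
pos 37: GAU -> D; peptide=MHAPGSTVNNAPD
pos 40: CGG -> R; peptide=MHAPGSTVNNAPDR
pos 43: only 0 nt remain (<3), stop (end of mRNA)

Answer: MHAPGSTVNNAPDR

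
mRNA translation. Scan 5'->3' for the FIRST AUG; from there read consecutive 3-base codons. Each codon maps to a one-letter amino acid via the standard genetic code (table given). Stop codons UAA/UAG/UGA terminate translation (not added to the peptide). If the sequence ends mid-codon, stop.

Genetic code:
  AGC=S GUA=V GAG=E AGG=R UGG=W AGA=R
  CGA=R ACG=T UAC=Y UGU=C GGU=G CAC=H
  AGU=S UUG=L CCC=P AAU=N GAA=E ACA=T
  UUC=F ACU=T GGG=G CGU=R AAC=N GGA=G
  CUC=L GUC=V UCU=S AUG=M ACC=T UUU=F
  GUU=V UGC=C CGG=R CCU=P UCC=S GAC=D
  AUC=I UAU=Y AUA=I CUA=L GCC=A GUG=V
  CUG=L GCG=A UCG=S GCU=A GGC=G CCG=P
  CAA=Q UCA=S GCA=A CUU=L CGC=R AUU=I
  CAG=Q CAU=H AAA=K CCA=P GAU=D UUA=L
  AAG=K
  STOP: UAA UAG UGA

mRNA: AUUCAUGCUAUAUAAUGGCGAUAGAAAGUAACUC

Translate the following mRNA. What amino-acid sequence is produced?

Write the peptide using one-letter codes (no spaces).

start AUG at pos 4
pos 4: AUG -> M; peptide=M
pos 7: CUA -> L; peptide=ML
pos 10: UAU -> Y; peptide=MLY
pos 13: AAU -> N; peptide=MLYN
pos 16: GGC -> G; peptide=MLYNG
pos 19: GAU -> D; peptide=MLYNGD
pos 22: AGA -> R; peptide=MLYNGDR
pos 25: AAG -> K; peptide=MLYNGDRK
pos 28: UAA -> STOP

Answer: MLYNGDRK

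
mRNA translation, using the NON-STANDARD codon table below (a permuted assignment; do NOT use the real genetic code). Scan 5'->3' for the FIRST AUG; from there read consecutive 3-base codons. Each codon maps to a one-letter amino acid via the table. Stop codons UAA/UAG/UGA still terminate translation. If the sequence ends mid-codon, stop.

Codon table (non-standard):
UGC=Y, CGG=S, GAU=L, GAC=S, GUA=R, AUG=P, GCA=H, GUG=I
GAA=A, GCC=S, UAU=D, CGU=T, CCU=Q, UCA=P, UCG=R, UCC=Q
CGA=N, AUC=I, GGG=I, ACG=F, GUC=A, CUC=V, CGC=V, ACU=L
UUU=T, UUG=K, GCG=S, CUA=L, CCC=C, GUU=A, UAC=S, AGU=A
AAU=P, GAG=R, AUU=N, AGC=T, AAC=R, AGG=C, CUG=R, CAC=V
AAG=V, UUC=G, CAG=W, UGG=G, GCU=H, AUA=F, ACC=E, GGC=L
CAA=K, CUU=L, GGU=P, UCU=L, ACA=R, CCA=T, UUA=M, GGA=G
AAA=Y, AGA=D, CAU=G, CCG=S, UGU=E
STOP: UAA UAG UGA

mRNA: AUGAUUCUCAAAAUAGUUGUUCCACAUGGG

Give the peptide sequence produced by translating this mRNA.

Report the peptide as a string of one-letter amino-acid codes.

Answer: PNVYFAATGI

Derivation:
start AUG at pos 0
pos 0: AUG -> P; peptide=P
pos 3: AUU -> N; peptide=PN
pos 6: CUC -> V; peptide=PNV
pos 9: AAA -> Y; peptide=PNVY
pos 12: AUA -> F; peptide=PNVYF
pos 15: GUU -> A; peptide=PNVYFA
pos 18: GUU -> A; peptide=PNVYFAA
pos 21: CCA -> T; peptide=PNVYFAAT
pos 24: CAU -> G; peptide=PNVYFAATG
pos 27: GGG -> I; peptide=PNVYFAATGI
pos 30: only 0 nt remain (<3), stop (end of mRNA)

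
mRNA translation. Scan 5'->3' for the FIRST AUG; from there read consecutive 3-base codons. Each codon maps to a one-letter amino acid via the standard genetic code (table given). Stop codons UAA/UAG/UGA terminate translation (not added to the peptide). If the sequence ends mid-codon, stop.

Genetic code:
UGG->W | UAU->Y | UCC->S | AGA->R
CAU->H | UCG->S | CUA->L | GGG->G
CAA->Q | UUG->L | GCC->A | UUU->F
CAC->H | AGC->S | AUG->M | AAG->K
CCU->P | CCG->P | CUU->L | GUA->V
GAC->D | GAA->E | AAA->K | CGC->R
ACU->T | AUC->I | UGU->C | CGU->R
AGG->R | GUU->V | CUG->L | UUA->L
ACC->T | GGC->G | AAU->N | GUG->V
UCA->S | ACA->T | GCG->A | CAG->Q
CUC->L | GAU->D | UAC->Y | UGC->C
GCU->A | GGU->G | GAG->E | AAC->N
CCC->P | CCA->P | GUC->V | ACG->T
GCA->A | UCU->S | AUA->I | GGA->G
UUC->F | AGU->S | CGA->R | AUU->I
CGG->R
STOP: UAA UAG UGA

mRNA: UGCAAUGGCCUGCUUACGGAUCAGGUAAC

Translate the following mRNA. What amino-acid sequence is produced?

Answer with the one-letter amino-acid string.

Answer: MACLRIR

Derivation:
start AUG at pos 4
pos 4: AUG -> M; peptide=M
pos 7: GCC -> A; peptide=MA
pos 10: UGC -> C; peptide=MAC
pos 13: UUA -> L; peptide=MACL
pos 16: CGG -> R; peptide=MACLR
pos 19: AUC -> I; peptide=MACLRI
pos 22: AGG -> R; peptide=MACLRIR
pos 25: UAA -> STOP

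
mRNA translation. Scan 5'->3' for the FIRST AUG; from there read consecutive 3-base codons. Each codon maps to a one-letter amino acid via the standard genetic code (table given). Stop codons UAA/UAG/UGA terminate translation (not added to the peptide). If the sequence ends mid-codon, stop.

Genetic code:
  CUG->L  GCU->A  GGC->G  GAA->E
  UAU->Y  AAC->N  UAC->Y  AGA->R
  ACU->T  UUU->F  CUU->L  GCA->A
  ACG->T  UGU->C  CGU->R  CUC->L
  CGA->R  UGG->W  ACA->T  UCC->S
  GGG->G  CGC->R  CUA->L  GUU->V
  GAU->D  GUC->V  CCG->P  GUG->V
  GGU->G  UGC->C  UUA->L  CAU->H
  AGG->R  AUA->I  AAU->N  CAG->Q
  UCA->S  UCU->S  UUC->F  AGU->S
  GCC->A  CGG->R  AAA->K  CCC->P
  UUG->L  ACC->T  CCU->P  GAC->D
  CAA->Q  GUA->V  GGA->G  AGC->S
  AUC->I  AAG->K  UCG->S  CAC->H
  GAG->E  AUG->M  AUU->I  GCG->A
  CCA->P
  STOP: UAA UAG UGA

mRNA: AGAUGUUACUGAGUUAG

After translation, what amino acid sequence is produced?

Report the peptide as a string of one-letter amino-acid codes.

Answer: MLLS

Derivation:
start AUG at pos 2
pos 2: AUG -> M; peptide=M
pos 5: UUA -> L; peptide=ML
pos 8: CUG -> L; peptide=MLL
pos 11: AGU -> S; peptide=MLLS
pos 14: UAG -> STOP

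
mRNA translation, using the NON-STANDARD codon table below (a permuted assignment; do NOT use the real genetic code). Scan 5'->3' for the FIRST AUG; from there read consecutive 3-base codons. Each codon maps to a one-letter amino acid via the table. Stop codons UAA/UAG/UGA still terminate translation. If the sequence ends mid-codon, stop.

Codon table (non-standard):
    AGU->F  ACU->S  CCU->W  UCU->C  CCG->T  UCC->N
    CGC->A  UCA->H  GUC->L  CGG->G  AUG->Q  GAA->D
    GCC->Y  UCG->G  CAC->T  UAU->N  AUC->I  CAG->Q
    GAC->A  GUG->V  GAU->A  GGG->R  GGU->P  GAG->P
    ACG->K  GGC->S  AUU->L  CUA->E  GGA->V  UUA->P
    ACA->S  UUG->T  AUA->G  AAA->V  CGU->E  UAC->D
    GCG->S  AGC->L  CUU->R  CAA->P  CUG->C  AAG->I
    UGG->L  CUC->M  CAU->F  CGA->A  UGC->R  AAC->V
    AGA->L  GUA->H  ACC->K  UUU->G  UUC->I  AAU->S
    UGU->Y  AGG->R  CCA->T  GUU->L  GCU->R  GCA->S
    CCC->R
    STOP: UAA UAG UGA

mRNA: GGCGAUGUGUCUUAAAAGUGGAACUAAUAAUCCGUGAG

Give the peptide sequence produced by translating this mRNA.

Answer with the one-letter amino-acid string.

Answer: QYRVFVSSST

Derivation:
start AUG at pos 4
pos 4: AUG -> Q; peptide=Q
pos 7: UGU -> Y; peptide=QY
pos 10: CUU -> R; peptide=QYR
pos 13: AAA -> V; peptide=QYRV
pos 16: AGU -> F; peptide=QYRVF
pos 19: GGA -> V; peptide=QYRVFV
pos 22: ACU -> S; peptide=QYRVFVS
pos 25: AAU -> S; peptide=QYRVFVSS
pos 28: AAU -> S; peptide=QYRVFVSSS
pos 31: CCG -> T; peptide=QYRVFVSSST
pos 34: UGA -> STOP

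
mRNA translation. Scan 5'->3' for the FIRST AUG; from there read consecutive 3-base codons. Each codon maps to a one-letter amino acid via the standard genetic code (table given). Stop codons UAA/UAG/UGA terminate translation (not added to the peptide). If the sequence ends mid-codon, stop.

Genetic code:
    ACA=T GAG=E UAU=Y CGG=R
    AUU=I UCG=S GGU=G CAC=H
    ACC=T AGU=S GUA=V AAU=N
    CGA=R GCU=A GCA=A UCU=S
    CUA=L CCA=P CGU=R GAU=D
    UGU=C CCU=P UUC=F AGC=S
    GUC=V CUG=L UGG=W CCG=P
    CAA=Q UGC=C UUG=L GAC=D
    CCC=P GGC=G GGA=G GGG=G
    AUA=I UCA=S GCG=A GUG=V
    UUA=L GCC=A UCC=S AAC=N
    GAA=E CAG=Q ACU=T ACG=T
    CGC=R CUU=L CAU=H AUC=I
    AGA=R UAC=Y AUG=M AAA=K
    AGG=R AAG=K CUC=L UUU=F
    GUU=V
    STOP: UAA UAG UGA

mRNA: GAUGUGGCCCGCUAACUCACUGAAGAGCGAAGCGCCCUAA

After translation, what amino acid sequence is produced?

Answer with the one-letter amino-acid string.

Answer: MWPANSLKSEAP

Derivation:
start AUG at pos 1
pos 1: AUG -> M; peptide=M
pos 4: UGG -> W; peptide=MW
pos 7: CCC -> P; peptide=MWP
pos 10: GCU -> A; peptide=MWPA
pos 13: AAC -> N; peptide=MWPAN
pos 16: UCA -> S; peptide=MWPANS
pos 19: CUG -> L; peptide=MWPANSL
pos 22: AAG -> K; peptide=MWPANSLK
pos 25: AGC -> S; peptide=MWPANSLKS
pos 28: GAA -> E; peptide=MWPANSLKSE
pos 31: GCG -> A; peptide=MWPANSLKSEA
pos 34: CCC -> P; peptide=MWPANSLKSEAP
pos 37: UAA -> STOP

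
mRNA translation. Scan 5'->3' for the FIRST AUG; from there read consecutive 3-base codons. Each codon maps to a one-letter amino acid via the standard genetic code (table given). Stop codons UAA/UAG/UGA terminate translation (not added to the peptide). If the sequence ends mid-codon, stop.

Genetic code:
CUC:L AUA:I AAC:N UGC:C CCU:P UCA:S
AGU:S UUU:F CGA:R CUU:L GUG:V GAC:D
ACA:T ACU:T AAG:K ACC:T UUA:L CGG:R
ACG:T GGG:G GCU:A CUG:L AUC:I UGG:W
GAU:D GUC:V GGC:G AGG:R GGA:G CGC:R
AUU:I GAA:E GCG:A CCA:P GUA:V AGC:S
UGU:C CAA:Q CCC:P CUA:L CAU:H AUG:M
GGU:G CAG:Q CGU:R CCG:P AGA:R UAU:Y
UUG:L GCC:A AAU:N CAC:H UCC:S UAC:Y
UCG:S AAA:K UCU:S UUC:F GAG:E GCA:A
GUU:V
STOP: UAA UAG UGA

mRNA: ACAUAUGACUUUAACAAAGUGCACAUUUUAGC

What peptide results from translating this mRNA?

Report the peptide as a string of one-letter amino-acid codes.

Answer: MTLTKCTF

Derivation:
start AUG at pos 4
pos 4: AUG -> M; peptide=M
pos 7: ACU -> T; peptide=MT
pos 10: UUA -> L; peptide=MTL
pos 13: ACA -> T; peptide=MTLT
pos 16: AAG -> K; peptide=MTLTK
pos 19: UGC -> C; peptide=MTLTKC
pos 22: ACA -> T; peptide=MTLTKCT
pos 25: UUU -> F; peptide=MTLTKCTF
pos 28: UAG -> STOP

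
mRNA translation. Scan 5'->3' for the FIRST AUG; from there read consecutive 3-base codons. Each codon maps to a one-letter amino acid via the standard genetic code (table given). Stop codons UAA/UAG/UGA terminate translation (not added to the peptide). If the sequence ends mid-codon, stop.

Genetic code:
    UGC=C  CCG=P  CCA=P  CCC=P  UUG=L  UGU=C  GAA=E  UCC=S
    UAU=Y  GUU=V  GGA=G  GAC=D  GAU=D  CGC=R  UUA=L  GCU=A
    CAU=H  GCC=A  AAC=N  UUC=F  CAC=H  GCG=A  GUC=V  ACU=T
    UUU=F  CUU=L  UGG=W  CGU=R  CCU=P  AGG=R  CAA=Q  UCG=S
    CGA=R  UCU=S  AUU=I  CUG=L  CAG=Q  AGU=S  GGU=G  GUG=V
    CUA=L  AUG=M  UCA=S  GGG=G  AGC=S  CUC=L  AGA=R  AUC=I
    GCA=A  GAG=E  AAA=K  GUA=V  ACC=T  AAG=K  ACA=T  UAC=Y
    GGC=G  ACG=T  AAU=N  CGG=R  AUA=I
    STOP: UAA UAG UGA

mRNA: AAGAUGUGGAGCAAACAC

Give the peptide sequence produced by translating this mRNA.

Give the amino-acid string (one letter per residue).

Answer: MWSKH

Derivation:
start AUG at pos 3
pos 3: AUG -> M; peptide=M
pos 6: UGG -> W; peptide=MW
pos 9: AGC -> S; peptide=MWS
pos 12: AAA -> K; peptide=MWSK
pos 15: CAC -> H; peptide=MWSKH
pos 18: only 0 nt remain (<3), stop (end of mRNA)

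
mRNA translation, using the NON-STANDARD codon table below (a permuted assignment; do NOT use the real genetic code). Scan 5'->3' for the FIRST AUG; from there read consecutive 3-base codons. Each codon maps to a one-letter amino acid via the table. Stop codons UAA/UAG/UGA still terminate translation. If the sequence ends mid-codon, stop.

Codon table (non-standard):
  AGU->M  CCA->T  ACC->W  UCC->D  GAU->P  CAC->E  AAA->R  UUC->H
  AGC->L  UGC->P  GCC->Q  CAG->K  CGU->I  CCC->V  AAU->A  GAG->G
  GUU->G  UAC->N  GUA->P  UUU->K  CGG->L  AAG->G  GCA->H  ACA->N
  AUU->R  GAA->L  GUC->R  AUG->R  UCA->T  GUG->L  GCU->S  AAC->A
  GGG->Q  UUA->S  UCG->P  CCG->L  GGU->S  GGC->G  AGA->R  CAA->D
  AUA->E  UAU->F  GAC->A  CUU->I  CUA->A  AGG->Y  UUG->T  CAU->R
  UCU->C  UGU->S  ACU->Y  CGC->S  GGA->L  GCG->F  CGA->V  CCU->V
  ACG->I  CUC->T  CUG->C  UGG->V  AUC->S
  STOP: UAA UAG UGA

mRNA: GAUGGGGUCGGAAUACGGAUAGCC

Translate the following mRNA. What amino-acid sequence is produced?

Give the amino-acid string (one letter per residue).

start AUG at pos 1
pos 1: AUG -> R; peptide=R
pos 4: GGG -> Q; peptide=RQ
pos 7: UCG -> P; peptide=RQP
pos 10: GAA -> L; peptide=RQPL
pos 13: UAC -> N; peptide=RQPLN
pos 16: GGA -> L; peptide=RQPLNL
pos 19: UAG -> STOP

Answer: RQPLNL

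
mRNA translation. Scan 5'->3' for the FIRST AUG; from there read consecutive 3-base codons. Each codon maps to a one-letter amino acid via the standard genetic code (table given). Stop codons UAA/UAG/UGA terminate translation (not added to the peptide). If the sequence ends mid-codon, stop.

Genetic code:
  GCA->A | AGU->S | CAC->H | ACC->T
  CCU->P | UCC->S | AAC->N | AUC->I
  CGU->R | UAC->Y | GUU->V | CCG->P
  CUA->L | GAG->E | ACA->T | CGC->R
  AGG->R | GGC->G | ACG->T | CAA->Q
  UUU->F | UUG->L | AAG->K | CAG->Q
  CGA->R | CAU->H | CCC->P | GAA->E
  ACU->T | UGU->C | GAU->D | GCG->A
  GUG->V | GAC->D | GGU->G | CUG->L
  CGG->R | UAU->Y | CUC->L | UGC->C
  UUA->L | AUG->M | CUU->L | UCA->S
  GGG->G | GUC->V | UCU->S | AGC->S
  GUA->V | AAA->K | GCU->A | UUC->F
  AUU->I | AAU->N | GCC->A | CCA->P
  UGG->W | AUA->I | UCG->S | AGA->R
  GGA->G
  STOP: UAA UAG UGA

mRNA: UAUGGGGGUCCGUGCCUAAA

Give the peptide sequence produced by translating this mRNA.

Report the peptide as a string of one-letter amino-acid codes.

Answer: MGVRA

Derivation:
start AUG at pos 1
pos 1: AUG -> M; peptide=M
pos 4: GGG -> G; peptide=MG
pos 7: GUC -> V; peptide=MGV
pos 10: CGU -> R; peptide=MGVR
pos 13: GCC -> A; peptide=MGVRA
pos 16: UAA -> STOP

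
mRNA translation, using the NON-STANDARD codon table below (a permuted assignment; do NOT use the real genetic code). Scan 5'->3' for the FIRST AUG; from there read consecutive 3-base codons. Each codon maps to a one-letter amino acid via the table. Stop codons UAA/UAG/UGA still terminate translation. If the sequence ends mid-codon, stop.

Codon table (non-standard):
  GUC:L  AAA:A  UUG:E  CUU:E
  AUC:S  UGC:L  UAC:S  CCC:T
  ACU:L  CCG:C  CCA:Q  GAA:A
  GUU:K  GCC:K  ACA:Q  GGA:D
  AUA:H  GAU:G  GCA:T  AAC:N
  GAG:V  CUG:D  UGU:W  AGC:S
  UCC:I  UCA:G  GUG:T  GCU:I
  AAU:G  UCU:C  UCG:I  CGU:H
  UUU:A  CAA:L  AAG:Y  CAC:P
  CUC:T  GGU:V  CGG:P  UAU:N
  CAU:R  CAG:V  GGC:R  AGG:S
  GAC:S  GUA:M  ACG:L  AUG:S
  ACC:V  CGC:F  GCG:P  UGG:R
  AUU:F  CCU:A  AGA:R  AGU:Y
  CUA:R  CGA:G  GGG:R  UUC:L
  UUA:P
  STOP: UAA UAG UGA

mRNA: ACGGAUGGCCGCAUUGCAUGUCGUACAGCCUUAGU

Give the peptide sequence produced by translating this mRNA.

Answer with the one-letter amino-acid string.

Answer: SKTERLMVA

Derivation:
start AUG at pos 4
pos 4: AUG -> S; peptide=S
pos 7: GCC -> K; peptide=SK
pos 10: GCA -> T; peptide=SKT
pos 13: UUG -> E; peptide=SKTE
pos 16: CAU -> R; peptide=SKTER
pos 19: GUC -> L; peptide=SKTERL
pos 22: GUA -> M; peptide=SKTERLM
pos 25: CAG -> V; peptide=SKTERLMV
pos 28: CCU -> A; peptide=SKTERLMVA
pos 31: UAG -> STOP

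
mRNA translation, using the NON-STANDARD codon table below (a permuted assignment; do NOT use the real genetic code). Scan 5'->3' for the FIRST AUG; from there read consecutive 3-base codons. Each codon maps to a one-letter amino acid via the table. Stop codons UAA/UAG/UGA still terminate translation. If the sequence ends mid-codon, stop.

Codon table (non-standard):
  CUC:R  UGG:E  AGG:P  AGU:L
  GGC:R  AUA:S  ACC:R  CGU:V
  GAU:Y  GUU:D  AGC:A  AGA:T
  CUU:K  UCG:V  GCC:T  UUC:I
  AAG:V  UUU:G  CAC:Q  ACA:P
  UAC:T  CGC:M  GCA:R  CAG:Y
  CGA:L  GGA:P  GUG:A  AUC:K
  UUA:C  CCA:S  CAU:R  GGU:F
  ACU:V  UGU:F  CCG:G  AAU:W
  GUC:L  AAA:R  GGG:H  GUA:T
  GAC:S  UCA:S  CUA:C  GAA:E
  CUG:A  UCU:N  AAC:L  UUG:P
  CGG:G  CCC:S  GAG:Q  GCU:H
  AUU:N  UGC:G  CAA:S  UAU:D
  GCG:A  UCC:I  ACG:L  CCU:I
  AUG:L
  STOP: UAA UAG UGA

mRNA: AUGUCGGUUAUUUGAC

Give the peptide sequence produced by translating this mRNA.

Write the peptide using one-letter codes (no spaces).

start AUG at pos 0
pos 0: AUG -> L; peptide=L
pos 3: UCG -> V; peptide=LV
pos 6: GUU -> D; peptide=LVD
pos 9: AUU -> N; peptide=LVDN
pos 12: UGA -> STOP

Answer: LVDN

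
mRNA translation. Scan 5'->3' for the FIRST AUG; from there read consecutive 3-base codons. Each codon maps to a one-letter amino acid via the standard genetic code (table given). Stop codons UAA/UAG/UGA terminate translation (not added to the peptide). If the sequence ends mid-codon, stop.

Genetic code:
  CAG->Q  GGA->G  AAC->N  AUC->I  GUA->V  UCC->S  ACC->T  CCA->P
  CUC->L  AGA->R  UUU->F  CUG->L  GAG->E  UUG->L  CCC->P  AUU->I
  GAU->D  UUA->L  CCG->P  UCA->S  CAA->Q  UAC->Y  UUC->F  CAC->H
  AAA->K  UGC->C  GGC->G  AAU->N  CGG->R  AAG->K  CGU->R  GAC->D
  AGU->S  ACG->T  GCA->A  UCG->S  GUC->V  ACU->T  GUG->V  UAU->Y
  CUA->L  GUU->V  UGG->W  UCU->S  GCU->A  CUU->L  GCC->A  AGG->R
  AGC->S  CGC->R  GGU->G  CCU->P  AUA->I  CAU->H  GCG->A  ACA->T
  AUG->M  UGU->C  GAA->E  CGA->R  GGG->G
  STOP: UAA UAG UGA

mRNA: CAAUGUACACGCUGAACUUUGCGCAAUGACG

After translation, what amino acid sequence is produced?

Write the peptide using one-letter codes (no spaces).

start AUG at pos 2
pos 2: AUG -> M; peptide=M
pos 5: UAC -> Y; peptide=MY
pos 8: ACG -> T; peptide=MYT
pos 11: CUG -> L; peptide=MYTL
pos 14: AAC -> N; peptide=MYTLN
pos 17: UUU -> F; peptide=MYTLNF
pos 20: GCG -> A; peptide=MYTLNFA
pos 23: CAA -> Q; peptide=MYTLNFAQ
pos 26: UGA -> STOP

Answer: MYTLNFAQ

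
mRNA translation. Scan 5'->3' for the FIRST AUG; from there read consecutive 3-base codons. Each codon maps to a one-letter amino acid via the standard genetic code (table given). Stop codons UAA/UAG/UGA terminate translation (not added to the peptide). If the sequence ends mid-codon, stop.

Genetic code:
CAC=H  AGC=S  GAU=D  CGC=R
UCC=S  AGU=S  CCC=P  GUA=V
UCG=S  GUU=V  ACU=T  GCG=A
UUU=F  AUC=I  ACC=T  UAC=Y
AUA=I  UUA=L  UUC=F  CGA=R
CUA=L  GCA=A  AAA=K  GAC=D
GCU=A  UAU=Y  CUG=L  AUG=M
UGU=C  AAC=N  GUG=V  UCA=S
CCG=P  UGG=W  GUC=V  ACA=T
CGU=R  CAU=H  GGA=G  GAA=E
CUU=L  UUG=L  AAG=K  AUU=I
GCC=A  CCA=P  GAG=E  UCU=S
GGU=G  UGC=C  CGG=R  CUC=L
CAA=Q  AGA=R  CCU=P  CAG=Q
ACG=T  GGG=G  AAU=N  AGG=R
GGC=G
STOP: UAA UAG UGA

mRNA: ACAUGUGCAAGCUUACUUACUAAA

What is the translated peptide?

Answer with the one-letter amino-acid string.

start AUG at pos 2
pos 2: AUG -> M; peptide=M
pos 5: UGC -> C; peptide=MC
pos 8: AAG -> K; peptide=MCK
pos 11: CUU -> L; peptide=MCKL
pos 14: ACU -> T; peptide=MCKLT
pos 17: UAC -> Y; peptide=MCKLTY
pos 20: UAA -> STOP

Answer: MCKLTY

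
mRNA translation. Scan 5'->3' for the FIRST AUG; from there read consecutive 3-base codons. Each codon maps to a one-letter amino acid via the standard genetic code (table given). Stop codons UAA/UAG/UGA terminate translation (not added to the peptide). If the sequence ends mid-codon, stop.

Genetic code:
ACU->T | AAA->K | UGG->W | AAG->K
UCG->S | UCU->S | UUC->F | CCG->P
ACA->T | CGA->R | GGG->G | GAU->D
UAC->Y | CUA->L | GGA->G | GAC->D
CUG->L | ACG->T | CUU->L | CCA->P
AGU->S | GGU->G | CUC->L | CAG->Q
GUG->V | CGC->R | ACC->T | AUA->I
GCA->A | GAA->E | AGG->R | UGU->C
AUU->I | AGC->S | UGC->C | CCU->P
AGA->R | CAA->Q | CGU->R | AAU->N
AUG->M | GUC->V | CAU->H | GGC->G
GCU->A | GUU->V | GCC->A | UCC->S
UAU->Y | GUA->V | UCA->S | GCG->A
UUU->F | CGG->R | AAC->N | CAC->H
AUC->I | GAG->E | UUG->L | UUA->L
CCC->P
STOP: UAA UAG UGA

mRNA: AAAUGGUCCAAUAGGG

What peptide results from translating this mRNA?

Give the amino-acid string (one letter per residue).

Answer: MVQ

Derivation:
start AUG at pos 2
pos 2: AUG -> M; peptide=M
pos 5: GUC -> V; peptide=MV
pos 8: CAA -> Q; peptide=MVQ
pos 11: UAG -> STOP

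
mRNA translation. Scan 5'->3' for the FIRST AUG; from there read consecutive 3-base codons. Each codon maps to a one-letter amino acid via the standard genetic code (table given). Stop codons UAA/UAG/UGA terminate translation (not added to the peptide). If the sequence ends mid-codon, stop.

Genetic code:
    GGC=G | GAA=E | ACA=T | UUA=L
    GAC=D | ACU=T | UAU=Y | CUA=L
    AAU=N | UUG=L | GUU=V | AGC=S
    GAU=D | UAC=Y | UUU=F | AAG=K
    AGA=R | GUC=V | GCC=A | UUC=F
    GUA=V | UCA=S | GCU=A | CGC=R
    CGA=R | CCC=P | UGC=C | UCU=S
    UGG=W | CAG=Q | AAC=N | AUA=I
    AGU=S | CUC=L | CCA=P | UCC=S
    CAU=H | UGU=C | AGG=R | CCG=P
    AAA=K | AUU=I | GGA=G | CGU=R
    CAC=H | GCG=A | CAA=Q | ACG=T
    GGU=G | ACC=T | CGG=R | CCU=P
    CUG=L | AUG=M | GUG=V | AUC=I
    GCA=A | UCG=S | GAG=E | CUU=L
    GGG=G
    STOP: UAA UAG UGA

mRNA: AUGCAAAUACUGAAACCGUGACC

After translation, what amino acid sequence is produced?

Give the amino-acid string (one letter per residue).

start AUG at pos 0
pos 0: AUG -> M; peptide=M
pos 3: CAA -> Q; peptide=MQ
pos 6: AUA -> I; peptide=MQI
pos 9: CUG -> L; peptide=MQIL
pos 12: AAA -> K; peptide=MQILK
pos 15: CCG -> P; peptide=MQILKP
pos 18: UGA -> STOP

Answer: MQILKP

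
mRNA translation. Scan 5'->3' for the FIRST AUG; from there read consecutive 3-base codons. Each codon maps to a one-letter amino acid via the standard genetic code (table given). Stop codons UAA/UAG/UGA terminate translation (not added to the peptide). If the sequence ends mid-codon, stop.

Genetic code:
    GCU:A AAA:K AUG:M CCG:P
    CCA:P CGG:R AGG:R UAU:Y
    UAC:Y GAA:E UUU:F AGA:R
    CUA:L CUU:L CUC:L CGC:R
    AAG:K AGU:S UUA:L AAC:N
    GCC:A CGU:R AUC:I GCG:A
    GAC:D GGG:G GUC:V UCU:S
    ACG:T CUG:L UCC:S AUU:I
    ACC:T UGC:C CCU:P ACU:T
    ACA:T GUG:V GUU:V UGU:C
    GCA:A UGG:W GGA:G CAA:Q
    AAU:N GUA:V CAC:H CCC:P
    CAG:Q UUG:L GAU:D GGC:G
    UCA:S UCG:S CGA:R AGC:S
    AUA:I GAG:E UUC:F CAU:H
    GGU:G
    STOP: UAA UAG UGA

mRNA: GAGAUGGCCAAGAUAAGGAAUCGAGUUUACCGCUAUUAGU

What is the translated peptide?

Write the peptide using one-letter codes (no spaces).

start AUG at pos 3
pos 3: AUG -> M; peptide=M
pos 6: GCC -> A; peptide=MA
pos 9: AAG -> K; peptide=MAK
pos 12: AUA -> I; peptide=MAKI
pos 15: AGG -> R; peptide=MAKIR
pos 18: AAU -> N; peptide=MAKIRN
pos 21: CGA -> R; peptide=MAKIRNR
pos 24: GUU -> V; peptide=MAKIRNRV
pos 27: UAC -> Y; peptide=MAKIRNRVY
pos 30: CGC -> R; peptide=MAKIRNRVYR
pos 33: UAU -> Y; peptide=MAKIRNRVYRY
pos 36: UAG -> STOP

Answer: MAKIRNRVYRY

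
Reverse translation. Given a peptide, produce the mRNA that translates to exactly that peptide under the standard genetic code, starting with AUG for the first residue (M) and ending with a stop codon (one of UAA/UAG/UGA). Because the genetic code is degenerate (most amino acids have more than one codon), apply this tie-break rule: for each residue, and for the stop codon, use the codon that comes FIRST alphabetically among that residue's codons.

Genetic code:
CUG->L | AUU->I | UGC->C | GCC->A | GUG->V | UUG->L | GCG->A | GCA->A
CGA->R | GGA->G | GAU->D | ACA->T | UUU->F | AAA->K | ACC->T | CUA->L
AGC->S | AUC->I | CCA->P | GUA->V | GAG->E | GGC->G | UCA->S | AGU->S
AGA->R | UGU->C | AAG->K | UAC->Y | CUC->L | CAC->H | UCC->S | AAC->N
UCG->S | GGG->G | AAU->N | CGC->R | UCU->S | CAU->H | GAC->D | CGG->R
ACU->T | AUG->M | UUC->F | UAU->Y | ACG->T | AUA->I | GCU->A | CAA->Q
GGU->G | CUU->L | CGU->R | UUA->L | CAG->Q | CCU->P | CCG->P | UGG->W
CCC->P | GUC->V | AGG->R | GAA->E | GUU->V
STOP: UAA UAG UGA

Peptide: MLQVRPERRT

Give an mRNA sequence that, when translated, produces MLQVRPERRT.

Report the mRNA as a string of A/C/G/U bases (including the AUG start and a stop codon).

Answer: mRNA: AUGCUACAAGUAAGACCAGAAAGAAGAACAUAA

Derivation:
residue 1: M -> AUG (start codon)
residue 2: L codons sorted = CUA,CUC,CUG,CUU,UUA,UUG -> pick first = CUA
residue 3: Q codons sorted = CAA,CAG -> pick first = CAA
residue 4: V codons sorted = GUA,GUC,GUG,GUU -> pick first = GUA
residue 5: R codons sorted = AGA,AGG,CGA,CGC,CGG,CGU -> pick first = AGA
residue 6: P codons sorted = CCA,CCC,CCG,CCU -> pick first = CCA
residue 7: E codons sorted = GAA,GAG -> pick first = GAA
residue 8: R codons sorted = AGA,AGG,CGA,CGC,CGG,CGU -> pick first = AGA
residue 9: R codons sorted = AGA,AGG,CGA,CGC,CGG,CGU -> pick first = AGA
residue 10: T codons sorted = ACA,ACC,ACG,ACU -> pick first = ACA
terminator: stop codons sorted = UAA,UAG,UGA -> pick first = UAA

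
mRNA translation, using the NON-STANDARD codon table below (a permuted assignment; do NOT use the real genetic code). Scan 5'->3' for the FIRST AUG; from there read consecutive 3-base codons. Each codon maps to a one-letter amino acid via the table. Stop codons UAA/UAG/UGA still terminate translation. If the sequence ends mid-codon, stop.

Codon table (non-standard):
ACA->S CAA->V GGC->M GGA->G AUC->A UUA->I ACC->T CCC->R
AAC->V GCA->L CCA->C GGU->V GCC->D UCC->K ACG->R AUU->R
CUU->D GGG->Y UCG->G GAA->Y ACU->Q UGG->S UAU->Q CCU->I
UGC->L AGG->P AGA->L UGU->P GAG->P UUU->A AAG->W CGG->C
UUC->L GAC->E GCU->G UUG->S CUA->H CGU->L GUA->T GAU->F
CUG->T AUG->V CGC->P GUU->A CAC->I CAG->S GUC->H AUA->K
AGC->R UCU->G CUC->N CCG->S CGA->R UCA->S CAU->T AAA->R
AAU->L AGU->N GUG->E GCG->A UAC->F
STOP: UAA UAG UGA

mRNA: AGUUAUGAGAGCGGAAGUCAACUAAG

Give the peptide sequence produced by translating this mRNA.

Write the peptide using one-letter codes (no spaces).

Answer: VLAYHV

Derivation:
start AUG at pos 4
pos 4: AUG -> V; peptide=V
pos 7: AGA -> L; peptide=VL
pos 10: GCG -> A; peptide=VLA
pos 13: GAA -> Y; peptide=VLAY
pos 16: GUC -> H; peptide=VLAYH
pos 19: AAC -> V; peptide=VLAYHV
pos 22: UAA -> STOP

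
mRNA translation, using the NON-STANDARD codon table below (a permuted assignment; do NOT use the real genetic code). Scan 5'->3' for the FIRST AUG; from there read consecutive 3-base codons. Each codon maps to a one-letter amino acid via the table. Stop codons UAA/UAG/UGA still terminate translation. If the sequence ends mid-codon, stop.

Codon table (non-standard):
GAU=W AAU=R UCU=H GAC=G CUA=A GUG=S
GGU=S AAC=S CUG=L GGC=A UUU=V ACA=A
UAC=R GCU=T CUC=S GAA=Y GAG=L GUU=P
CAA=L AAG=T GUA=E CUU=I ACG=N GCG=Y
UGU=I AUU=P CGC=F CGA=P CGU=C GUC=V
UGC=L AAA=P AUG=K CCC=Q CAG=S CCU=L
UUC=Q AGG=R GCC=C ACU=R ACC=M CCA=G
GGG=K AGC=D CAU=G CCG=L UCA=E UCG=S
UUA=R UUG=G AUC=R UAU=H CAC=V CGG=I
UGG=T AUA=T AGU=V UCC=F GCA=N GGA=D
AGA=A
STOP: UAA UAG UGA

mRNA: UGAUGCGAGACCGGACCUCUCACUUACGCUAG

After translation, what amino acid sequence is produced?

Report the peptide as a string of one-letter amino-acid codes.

Answer: KPGIMHVRF

Derivation:
start AUG at pos 2
pos 2: AUG -> K; peptide=K
pos 5: CGA -> P; peptide=KP
pos 8: GAC -> G; peptide=KPG
pos 11: CGG -> I; peptide=KPGI
pos 14: ACC -> M; peptide=KPGIM
pos 17: UCU -> H; peptide=KPGIMH
pos 20: CAC -> V; peptide=KPGIMHV
pos 23: UUA -> R; peptide=KPGIMHVR
pos 26: CGC -> F; peptide=KPGIMHVRF
pos 29: UAG -> STOP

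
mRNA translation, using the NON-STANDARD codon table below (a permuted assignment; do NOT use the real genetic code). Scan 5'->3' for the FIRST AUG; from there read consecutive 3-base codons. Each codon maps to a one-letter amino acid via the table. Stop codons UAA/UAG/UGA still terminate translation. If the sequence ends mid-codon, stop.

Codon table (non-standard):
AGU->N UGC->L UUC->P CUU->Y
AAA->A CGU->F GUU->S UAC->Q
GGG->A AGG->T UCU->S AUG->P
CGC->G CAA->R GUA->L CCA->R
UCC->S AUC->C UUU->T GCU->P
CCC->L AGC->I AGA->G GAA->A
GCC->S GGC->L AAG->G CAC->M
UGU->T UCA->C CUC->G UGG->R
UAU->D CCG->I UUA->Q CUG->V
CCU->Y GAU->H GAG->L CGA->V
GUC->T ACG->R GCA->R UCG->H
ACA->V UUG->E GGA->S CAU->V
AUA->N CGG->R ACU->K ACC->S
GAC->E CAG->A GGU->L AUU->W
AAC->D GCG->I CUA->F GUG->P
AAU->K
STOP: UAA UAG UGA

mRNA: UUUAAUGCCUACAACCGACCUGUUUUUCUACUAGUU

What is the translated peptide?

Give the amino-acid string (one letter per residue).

start AUG at pos 4
pos 4: AUG -> P; peptide=P
pos 7: CCU -> Y; peptide=PY
pos 10: ACA -> V; peptide=PYV
pos 13: ACC -> S; peptide=PYVS
pos 16: GAC -> E; peptide=PYVSE
pos 19: CUG -> V; peptide=PYVSEV
pos 22: UUU -> T; peptide=PYVSEVT
pos 25: UUC -> P; peptide=PYVSEVTP
pos 28: UAC -> Q; peptide=PYVSEVTPQ
pos 31: UAG -> STOP

Answer: PYVSEVTPQ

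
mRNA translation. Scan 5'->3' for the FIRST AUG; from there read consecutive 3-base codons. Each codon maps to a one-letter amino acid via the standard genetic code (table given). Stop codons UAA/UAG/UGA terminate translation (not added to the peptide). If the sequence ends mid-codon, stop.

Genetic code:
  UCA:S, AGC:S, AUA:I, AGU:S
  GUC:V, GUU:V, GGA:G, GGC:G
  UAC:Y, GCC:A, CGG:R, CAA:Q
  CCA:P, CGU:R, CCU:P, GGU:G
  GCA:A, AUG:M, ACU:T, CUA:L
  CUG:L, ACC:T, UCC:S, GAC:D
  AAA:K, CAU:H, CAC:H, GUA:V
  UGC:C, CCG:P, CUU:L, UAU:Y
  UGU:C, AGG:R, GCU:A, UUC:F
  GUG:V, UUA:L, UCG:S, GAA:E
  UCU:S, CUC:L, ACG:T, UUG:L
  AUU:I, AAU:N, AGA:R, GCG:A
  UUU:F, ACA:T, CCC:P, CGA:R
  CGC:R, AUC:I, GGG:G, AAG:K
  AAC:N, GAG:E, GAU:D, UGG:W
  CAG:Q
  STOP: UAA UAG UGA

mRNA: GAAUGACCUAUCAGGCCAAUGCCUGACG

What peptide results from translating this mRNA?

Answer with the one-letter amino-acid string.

Answer: MTYQANA

Derivation:
start AUG at pos 2
pos 2: AUG -> M; peptide=M
pos 5: ACC -> T; peptide=MT
pos 8: UAU -> Y; peptide=MTY
pos 11: CAG -> Q; peptide=MTYQ
pos 14: GCC -> A; peptide=MTYQA
pos 17: AAU -> N; peptide=MTYQAN
pos 20: GCC -> A; peptide=MTYQANA
pos 23: UGA -> STOP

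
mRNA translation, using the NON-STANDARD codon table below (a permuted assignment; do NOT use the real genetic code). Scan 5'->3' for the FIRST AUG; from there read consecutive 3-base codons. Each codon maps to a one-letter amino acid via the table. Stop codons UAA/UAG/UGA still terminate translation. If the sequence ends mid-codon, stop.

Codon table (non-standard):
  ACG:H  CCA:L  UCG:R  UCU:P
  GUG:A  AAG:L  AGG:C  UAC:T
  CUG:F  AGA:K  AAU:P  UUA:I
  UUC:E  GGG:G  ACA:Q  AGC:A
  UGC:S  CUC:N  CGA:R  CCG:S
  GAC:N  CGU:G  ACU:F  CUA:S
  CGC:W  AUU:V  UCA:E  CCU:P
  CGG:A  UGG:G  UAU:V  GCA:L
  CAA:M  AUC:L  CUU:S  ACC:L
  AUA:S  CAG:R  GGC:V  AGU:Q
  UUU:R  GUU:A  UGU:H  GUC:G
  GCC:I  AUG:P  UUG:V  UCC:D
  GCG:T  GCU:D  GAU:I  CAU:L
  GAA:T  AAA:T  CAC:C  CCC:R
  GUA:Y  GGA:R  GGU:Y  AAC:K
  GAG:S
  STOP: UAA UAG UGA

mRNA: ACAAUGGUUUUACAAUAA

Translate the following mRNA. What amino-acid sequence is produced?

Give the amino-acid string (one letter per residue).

start AUG at pos 3
pos 3: AUG -> P; peptide=P
pos 6: GUU -> A; peptide=PA
pos 9: UUA -> I; peptide=PAI
pos 12: CAA -> M; peptide=PAIM
pos 15: UAA -> STOP

Answer: PAIM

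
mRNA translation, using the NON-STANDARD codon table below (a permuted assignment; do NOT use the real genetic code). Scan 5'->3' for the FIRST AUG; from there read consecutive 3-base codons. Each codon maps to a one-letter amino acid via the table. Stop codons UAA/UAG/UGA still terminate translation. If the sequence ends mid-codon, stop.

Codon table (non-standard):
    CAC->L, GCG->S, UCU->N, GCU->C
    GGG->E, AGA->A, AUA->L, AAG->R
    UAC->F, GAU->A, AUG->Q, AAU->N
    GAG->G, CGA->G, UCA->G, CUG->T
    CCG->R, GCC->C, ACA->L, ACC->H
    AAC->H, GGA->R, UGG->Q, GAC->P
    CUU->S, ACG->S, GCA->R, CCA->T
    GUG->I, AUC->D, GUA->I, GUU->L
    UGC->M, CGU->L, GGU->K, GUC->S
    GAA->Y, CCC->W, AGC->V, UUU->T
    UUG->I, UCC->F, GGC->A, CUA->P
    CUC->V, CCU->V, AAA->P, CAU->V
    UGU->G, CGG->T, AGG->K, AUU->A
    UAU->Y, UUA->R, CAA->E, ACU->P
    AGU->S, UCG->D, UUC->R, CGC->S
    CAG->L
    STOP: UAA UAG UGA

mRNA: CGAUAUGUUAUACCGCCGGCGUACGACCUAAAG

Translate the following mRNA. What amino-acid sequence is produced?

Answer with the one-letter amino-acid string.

start AUG at pos 4
pos 4: AUG -> Q; peptide=Q
pos 7: UUA -> R; peptide=QR
pos 10: UAC -> F; peptide=QRF
pos 13: CGC -> S; peptide=QRFS
pos 16: CGG -> T; peptide=QRFST
pos 19: CGU -> L; peptide=QRFSTL
pos 22: ACG -> S; peptide=QRFSTLS
pos 25: ACC -> H; peptide=QRFSTLSH
pos 28: UAA -> STOP

Answer: QRFSTLSH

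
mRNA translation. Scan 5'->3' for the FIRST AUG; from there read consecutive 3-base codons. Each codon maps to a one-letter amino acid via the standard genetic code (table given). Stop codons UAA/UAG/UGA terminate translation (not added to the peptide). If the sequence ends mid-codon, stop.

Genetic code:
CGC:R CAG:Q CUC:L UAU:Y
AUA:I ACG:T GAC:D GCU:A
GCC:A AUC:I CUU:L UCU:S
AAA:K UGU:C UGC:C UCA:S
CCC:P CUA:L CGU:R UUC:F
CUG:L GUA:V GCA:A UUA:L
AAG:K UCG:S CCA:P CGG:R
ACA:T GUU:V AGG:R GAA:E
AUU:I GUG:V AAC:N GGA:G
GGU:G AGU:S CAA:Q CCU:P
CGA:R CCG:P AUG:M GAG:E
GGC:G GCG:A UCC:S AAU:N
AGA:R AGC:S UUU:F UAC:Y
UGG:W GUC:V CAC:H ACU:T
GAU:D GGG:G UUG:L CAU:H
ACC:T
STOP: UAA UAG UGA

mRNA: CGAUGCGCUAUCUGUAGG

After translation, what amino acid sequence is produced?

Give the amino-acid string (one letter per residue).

Answer: MRYL

Derivation:
start AUG at pos 2
pos 2: AUG -> M; peptide=M
pos 5: CGC -> R; peptide=MR
pos 8: UAU -> Y; peptide=MRY
pos 11: CUG -> L; peptide=MRYL
pos 14: UAG -> STOP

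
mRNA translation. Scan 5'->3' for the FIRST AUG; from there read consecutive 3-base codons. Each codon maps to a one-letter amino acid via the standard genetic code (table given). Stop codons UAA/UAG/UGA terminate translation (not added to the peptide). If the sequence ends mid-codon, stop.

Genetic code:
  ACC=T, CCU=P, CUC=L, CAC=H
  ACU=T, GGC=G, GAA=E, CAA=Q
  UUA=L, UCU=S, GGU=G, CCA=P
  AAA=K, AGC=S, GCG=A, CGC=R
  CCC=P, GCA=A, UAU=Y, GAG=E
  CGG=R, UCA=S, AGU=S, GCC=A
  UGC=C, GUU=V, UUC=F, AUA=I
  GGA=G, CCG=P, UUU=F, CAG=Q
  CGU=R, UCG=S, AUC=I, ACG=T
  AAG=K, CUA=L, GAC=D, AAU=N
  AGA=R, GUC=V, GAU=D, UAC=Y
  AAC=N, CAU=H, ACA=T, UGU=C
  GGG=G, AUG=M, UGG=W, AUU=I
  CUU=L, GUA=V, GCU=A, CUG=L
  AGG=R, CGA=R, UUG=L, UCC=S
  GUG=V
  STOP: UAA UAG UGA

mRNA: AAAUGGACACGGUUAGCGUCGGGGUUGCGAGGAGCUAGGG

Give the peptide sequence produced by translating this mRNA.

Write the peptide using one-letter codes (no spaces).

Answer: MDTVSVGVARS

Derivation:
start AUG at pos 2
pos 2: AUG -> M; peptide=M
pos 5: GAC -> D; peptide=MD
pos 8: ACG -> T; peptide=MDT
pos 11: GUU -> V; peptide=MDTV
pos 14: AGC -> S; peptide=MDTVS
pos 17: GUC -> V; peptide=MDTVSV
pos 20: GGG -> G; peptide=MDTVSVG
pos 23: GUU -> V; peptide=MDTVSVGV
pos 26: GCG -> A; peptide=MDTVSVGVA
pos 29: AGG -> R; peptide=MDTVSVGVAR
pos 32: AGC -> S; peptide=MDTVSVGVARS
pos 35: UAG -> STOP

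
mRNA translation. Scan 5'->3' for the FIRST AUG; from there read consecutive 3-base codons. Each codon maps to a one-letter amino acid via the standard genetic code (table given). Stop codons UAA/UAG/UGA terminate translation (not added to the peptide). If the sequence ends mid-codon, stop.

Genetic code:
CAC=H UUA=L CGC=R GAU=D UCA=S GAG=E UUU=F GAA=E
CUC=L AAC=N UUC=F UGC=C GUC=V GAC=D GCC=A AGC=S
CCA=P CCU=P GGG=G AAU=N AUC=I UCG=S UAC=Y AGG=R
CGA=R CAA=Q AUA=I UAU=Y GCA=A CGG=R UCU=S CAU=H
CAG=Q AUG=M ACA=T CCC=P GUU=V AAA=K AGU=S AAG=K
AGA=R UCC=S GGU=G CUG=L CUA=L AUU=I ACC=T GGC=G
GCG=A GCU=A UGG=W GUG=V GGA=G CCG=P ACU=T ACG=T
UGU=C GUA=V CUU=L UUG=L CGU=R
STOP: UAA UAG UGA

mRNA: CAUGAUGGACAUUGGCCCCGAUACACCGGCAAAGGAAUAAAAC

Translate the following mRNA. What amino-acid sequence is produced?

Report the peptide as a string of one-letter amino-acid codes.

Answer: MMDIGPDTPAKE

Derivation:
start AUG at pos 1
pos 1: AUG -> M; peptide=M
pos 4: AUG -> M; peptide=MM
pos 7: GAC -> D; peptide=MMD
pos 10: AUU -> I; peptide=MMDI
pos 13: GGC -> G; peptide=MMDIG
pos 16: CCC -> P; peptide=MMDIGP
pos 19: GAU -> D; peptide=MMDIGPD
pos 22: ACA -> T; peptide=MMDIGPDT
pos 25: CCG -> P; peptide=MMDIGPDTP
pos 28: GCA -> A; peptide=MMDIGPDTPA
pos 31: AAG -> K; peptide=MMDIGPDTPAK
pos 34: GAA -> E; peptide=MMDIGPDTPAKE
pos 37: UAA -> STOP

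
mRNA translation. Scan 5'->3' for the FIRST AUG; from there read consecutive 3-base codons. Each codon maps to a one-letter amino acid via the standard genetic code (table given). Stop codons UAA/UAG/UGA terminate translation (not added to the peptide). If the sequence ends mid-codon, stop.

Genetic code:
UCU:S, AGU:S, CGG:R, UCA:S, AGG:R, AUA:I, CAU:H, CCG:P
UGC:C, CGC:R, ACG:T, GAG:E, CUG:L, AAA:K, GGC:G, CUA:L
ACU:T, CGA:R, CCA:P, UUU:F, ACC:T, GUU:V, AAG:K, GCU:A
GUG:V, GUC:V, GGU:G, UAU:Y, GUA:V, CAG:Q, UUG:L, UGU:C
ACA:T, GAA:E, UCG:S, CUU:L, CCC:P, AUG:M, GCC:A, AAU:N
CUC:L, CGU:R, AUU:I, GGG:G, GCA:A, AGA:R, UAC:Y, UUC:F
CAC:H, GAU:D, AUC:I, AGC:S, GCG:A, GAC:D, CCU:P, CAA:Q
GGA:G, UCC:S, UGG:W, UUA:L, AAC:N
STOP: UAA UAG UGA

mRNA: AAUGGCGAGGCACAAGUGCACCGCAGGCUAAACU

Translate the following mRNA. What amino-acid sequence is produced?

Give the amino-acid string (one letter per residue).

start AUG at pos 1
pos 1: AUG -> M; peptide=M
pos 4: GCG -> A; peptide=MA
pos 7: AGG -> R; peptide=MAR
pos 10: CAC -> H; peptide=MARH
pos 13: AAG -> K; peptide=MARHK
pos 16: UGC -> C; peptide=MARHKC
pos 19: ACC -> T; peptide=MARHKCT
pos 22: GCA -> A; peptide=MARHKCTA
pos 25: GGC -> G; peptide=MARHKCTAG
pos 28: UAA -> STOP

Answer: MARHKCTAG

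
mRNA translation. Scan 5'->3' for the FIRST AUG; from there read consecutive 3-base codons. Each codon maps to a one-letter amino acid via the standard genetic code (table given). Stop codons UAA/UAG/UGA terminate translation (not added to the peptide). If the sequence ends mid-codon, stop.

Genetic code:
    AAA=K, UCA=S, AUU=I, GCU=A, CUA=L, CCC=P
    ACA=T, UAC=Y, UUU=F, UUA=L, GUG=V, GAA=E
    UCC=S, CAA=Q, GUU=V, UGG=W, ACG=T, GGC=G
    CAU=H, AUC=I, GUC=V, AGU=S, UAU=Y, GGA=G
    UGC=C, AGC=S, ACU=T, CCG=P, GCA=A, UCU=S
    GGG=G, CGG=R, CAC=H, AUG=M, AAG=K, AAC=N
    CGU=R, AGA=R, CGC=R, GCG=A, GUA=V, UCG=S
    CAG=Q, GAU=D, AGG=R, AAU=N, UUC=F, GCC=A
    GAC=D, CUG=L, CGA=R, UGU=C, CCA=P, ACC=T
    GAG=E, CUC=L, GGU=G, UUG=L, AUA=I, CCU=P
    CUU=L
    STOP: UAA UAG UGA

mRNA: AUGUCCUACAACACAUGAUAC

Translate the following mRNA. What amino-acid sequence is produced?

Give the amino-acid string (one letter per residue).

start AUG at pos 0
pos 0: AUG -> M; peptide=M
pos 3: UCC -> S; peptide=MS
pos 6: UAC -> Y; peptide=MSY
pos 9: AAC -> N; peptide=MSYN
pos 12: ACA -> T; peptide=MSYNT
pos 15: UGA -> STOP

Answer: MSYNT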